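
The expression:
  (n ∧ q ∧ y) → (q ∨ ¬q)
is always true.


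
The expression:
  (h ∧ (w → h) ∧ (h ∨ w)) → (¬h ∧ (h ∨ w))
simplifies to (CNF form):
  ¬h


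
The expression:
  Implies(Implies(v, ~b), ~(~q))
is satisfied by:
  {q: True, v: True, b: True}
  {q: True, v: True, b: False}
  {q: True, b: True, v: False}
  {q: True, b: False, v: False}
  {v: True, b: True, q: False}


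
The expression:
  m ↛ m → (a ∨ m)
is always true.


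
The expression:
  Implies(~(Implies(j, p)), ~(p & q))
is always true.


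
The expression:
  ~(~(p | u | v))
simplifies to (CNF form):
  p | u | v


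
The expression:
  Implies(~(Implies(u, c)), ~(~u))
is always true.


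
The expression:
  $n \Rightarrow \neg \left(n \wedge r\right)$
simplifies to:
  $\neg n \vee \neg r$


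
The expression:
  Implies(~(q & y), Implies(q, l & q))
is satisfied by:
  {y: True, l: True, q: False}
  {y: True, l: False, q: False}
  {l: True, y: False, q: False}
  {y: False, l: False, q: False}
  {q: True, y: True, l: True}
  {q: True, y: True, l: False}
  {q: True, l: True, y: False}


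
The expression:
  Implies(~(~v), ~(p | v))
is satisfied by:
  {v: False}


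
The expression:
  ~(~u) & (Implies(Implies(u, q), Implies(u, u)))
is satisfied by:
  {u: True}


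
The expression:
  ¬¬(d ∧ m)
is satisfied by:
  {m: True, d: True}


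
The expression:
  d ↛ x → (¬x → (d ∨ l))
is always true.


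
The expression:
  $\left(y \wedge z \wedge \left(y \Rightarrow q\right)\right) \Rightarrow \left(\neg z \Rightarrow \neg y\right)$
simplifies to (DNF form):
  $\text{True}$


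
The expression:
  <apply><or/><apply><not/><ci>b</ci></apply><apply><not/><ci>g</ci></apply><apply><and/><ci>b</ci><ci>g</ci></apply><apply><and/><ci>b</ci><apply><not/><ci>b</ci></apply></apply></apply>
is always true.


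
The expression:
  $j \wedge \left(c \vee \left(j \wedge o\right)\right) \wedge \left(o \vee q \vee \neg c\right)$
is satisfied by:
  {j: True, q: True, o: True, c: True}
  {j: True, q: True, o: True, c: False}
  {j: True, o: True, c: True, q: False}
  {j: True, o: True, c: False, q: False}
  {j: True, q: True, c: True, o: False}


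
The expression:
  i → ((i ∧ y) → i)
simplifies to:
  True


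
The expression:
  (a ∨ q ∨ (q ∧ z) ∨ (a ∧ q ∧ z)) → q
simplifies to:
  q ∨ ¬a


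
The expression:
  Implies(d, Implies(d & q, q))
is always true.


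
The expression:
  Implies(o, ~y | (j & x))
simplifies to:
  ~o | ~y | (j & x)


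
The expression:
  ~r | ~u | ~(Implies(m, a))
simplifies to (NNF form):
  ~r | ~u | (m & ~a)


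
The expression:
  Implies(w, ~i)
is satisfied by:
  {w: False, i: False}
  {i: True, w: False}
  {w: True, i: False}


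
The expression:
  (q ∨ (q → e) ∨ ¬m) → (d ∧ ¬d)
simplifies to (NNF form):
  False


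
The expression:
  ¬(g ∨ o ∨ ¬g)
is never true.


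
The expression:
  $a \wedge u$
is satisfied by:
  {a: True, u: True}


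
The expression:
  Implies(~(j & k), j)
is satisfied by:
  {j: True}


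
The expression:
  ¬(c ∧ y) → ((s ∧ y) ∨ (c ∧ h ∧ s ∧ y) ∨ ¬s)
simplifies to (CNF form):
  y ∨ ¬s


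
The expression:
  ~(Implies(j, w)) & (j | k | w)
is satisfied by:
  {j: True, w: False}


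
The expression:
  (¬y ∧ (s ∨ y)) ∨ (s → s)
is always true.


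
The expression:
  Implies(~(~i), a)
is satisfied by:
  {a: True, i: False}
  {i: False, a: False}
  {i: True, a: True}


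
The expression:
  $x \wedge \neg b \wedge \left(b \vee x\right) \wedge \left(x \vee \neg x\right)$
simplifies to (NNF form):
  $x \wedge \neg b$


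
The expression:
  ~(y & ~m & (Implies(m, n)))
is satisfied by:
  {m: True, y: False}
  {y: False, m: False}
  {y: True, m: True}


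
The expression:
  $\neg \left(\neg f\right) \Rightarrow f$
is always true.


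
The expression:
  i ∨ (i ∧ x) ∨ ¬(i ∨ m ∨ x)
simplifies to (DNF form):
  i ∨ (¬m ∧ ¬x)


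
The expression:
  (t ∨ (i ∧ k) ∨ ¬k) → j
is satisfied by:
  {j: True, k: True, i: False, t: False}
  {j: True, k: False, i: False, t: False}
  {t: True, j: True, k: True, i: False}
  {t: True, j: True, k: False, i: False}
  {j: True, i: True, k: True, t: False}
  {j: True, i: True, k: False, t: False}
  {j: True, i: True, t: True, k: True}
  {j: True, i: True, t: True, k: False}
  {k: True, j: False, i: False, t: False}


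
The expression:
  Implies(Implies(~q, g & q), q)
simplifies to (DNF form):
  True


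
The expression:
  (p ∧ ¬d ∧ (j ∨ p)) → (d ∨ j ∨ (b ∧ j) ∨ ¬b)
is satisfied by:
  {j: True, d: True, p: False, b: False}
  {j: True, p: False, d: False, b: False}
  {d: True, j: False, p: False, b: False}
  {j: False, p: False, d: False, b: False}
  {b: True, j: True, d: True, p: False}
  {b: True, j: True, p: False, d: False}
  {b: True, d: True, j: False, p: False}
  {b: True, j: False, p: False, d: False}
  {j: True, p: True, d: True, b: False}
  {j: True, p: True, b: False, d: False}
  {p: True, d: True, b: False, j: False}
  {p: True, b: False, d: False, j: False}
  {j: True, p: True, b: True, d: True}
  {j: True, p: True, b: True, d: False}
  {p: True, b: True, d: True, j: False}


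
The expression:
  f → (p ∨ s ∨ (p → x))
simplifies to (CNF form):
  True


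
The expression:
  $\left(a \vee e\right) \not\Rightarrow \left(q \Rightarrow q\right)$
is never true.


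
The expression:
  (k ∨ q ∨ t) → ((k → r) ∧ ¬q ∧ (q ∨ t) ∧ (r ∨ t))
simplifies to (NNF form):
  ¬q ∧ (r ∨ ¬k) ∧ (t ∨ ¬k)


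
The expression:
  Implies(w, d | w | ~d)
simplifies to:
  True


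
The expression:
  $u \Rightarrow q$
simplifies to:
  $q \vee \neg u$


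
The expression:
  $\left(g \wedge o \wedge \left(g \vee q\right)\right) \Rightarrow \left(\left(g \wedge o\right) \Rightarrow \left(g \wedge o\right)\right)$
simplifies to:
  $\text{True}$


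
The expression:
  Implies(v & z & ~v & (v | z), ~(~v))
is always true.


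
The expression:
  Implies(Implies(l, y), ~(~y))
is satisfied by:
  {y: True, l: True}
  {y: True, l: False}
  {l: True, y: False}


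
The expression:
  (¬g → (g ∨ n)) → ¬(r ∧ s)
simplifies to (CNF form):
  (¬g ∨ ¬r ∨ ¬s) ∧ (¬n ∨ ¬r ∨ ¬s)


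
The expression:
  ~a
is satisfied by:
  {a: False}


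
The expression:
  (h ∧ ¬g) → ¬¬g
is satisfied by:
  {g: True, h: False}
  {h: False, g: False}
  {h: True, g: True}


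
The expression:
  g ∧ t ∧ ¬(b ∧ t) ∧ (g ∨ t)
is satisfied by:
  {t: True, g: True, b: False}


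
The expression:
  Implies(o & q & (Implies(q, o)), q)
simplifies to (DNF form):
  True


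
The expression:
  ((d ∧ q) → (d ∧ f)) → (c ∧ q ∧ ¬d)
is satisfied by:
  {c: True, q: True, f: False, d: False}
  {d: True, c: True, q: True, f: False}
  {d: True, q: True, f: False, c: False}
  {c: True, f: True, q: True, d: False}


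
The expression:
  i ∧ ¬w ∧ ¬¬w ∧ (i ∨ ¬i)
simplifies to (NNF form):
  False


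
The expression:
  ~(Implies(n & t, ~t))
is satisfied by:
  {t: True, n: True}


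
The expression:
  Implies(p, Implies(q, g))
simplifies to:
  g | ~p | ~q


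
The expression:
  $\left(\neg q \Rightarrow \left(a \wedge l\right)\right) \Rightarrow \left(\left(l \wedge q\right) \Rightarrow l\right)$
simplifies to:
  $\text{True}$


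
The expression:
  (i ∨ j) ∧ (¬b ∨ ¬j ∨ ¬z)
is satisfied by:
  {j: True, i: True, b: False, z: False}
  {j: True, b: False, i: False, z: False}
  {j: True, z: True, i: True, b: False}
  {j: True, z: True, b: False, i: False}
  {j: True, i: True, b: True, z: False}
  {j: True, b: True, i: False, z: False}
  {i: True, z: False, b: False, j: False}
  {z: True, i: True, b: False, j: False}
  {i: True, b: True, z: False, j: False}
  {z: True, i: True, b: True, j: False}


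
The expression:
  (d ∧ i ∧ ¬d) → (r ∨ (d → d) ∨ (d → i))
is always true.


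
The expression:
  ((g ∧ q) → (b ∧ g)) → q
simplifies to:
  q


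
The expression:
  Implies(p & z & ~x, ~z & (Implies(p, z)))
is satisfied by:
  {x: True, p: False, z: False}
  {p: False, z: False, x: False}
  {x: True, z: True, p: False}
  {z: True, p: False, x: False}
  {x: True, p: True, z: False}
  {p: True, x: False, z: False}
  {x: True, z: True, p: True}


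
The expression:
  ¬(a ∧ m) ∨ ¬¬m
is always true.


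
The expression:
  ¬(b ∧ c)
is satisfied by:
  {c: False, b: False}
  {b: True, c: False}
  {c: True, b: False}


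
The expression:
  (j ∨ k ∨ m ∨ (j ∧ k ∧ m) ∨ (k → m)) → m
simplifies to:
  m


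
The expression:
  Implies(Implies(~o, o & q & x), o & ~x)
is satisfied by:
  {o: False, x: False}
  {x: True, o: False}
  {o: True, x: False}


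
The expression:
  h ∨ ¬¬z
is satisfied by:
  {z: True, h: True}
  {z: True, h: False}
  {h: True, z: False}


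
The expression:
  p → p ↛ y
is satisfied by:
  {p: False, y: False}
  {y: True, p: False}
  {p: True, y: False}


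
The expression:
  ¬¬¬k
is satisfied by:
  {k: False}


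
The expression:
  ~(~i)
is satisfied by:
  {i: True}


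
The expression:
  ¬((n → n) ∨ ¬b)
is never true.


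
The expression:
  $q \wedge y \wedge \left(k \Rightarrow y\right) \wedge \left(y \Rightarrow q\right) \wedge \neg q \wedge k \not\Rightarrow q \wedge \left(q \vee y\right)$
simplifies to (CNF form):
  $\text{False}$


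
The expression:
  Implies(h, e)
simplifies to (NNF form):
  e | ~h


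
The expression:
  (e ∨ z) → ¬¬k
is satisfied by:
  {k: True, e: False, z: False}
  {k: True, z: True, e: False}
  {k: True, e: True, z: False}
  {k: True, z: True, e: True}
  {z: False, e: False, k: False}


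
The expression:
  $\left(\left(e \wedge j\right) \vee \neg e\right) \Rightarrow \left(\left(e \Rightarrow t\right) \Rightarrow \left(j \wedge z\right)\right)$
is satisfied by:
  {e: True, z: True, t: False, j: False}
  {e: True, z: False, t: False, j: False}
  {e: True, j: True, z: True, t: False}
  {e: True, j: True, z: False, t: False}
  {e: True, t: True, z: True, j: False}
  {e: True, t: True, z: False, j: False}
  {e: True, t: True, j: True, z: True}
  {t: False, j: True, z: True, e: False}
  {t: True, j: True, z: True, e: False}


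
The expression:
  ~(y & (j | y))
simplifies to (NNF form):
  ~y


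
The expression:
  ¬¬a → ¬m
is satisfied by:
  {m: False, a: False}
  {a: True, m: False}
  {m: True, a: False}


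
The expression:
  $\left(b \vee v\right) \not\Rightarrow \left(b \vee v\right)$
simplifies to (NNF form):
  $\text{False}$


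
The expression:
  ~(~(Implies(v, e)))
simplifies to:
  e | ~v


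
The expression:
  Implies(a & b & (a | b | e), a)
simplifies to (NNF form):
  True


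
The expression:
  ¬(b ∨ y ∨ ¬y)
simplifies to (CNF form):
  False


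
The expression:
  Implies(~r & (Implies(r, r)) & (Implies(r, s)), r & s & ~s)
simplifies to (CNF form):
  r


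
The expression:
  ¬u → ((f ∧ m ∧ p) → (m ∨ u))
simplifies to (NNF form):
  True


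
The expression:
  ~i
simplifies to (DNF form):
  ~i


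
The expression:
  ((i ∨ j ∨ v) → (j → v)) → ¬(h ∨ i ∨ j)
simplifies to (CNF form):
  (j ∨ ¬h) ∧ (j ∨ ¬i) ∧ (¬j ∨ ¬v)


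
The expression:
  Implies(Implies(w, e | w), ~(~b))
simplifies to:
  b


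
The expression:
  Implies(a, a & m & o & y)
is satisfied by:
  {m: True, y: True, o: True, a: False}
  {m: True, y: True, o: False, a: False}
  {m: True, o: True, y: False, a: False}
  {m: True, o: False, y: False, a: False}
  {y: True, o: True, m: False, a: False}
  {y: True, o: False, m: False, a: False}
  {o: True, m: False, y: False, a: False}
  {o: False, m: False, y: False, a: False}
  {a: True, m: True, y: True, o: True}


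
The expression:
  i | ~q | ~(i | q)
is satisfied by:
  {i: True, q: False}
  {q: False, i: False}
  {q: True, i: True}


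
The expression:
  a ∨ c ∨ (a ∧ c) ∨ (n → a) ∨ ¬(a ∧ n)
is always true.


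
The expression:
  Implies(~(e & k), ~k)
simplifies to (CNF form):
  e | ~k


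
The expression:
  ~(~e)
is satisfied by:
  {e: True}


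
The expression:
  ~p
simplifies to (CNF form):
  ~p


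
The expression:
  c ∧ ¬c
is never true.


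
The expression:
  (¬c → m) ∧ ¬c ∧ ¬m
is never true.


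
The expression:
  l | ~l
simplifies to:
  True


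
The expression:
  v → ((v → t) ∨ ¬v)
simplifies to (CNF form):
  t ∨ ¬v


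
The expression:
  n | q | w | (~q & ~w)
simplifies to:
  True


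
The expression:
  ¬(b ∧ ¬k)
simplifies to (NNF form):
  k ∨ ¬b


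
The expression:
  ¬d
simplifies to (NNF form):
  ¬d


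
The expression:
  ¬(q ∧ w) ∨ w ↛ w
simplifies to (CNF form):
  ¬q ∨ ¬w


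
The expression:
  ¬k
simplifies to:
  ¬k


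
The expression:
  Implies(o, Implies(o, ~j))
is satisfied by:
  {o: False, j: False}
  {j: True, o: False}
  {o: True, j: False}


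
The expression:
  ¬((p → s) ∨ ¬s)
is never true.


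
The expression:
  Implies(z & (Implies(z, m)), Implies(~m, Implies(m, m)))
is always true.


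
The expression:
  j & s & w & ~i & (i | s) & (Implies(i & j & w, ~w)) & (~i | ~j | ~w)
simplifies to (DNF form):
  j & s & w & ~i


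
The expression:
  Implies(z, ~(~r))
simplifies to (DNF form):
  r | ~z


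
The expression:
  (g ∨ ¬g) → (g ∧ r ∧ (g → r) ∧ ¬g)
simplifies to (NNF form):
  False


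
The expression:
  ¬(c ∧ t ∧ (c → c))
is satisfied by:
  {c: False, t: False}
  {t: True, c: False}
  {c: True, t: False}


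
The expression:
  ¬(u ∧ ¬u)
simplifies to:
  True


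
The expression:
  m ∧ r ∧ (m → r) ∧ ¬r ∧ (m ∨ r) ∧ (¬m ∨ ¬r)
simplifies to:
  False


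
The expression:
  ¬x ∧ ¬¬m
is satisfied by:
  {m: True, x: False}


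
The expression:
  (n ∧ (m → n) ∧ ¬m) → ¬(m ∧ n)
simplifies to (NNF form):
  True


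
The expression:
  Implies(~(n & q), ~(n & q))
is always true.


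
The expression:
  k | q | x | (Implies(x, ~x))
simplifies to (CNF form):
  True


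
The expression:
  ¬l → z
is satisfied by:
  {z: True, l: True}
  {z: True, l: False}
  {l: True, z: False}


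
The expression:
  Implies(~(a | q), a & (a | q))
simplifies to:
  a | q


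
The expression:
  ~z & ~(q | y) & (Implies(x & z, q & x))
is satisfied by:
  {q: False, y: False, z: False}


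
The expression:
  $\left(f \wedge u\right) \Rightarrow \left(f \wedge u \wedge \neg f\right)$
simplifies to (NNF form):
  $\neg f \vee \neg u$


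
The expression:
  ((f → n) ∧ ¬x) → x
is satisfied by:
  {x: True, f: True, n: False}
  {x: True, n: False, f: False}
  {x: True, f: True, n: True}
  {x: True, n: True, f: False}
  {f: True, n: False, x: False}


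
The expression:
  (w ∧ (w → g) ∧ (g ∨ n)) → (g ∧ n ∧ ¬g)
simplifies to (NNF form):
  ¬g ∨ ¬w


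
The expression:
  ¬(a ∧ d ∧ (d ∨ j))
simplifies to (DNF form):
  ¬a ∨ ¬d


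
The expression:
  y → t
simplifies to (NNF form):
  t ∨ ¬y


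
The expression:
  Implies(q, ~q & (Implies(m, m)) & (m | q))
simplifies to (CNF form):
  ~q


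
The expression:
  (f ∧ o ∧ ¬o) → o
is always true.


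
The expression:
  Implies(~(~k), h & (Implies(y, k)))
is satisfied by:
  {h: True, k: False}
  {k: False, h: False}
  {k: True, h: True}


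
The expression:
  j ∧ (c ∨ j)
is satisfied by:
  {j: True}


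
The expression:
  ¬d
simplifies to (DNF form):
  ¬d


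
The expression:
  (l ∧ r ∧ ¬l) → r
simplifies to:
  True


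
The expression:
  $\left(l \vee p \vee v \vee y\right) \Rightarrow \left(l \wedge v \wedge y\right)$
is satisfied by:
  {v: True, l: True, y: True, p: False}
  {v: True, l: True, p: True, y: True}
  {v: False, y: False, p: False, l: False}


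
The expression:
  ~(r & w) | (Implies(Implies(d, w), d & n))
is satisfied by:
  {n: True, d: True, w: False, r: False}
  {n: True, d: False, w: False, r: False}
  {d: True, n: False, w: False, r: False}
  {n: False, d: False, w: False, r: False}
  {r: True, n: True, d: True, w: False}
  {r: True, n: True, d: False, w: False}
  {r: True, d: True, n: False, w: False}
  {r: True, d: False, n: False, w: False}
  {n: True, w: True, d: True, r: False}
  {n: True, w: True, d: False, r: False}
  {w: True, d: True, n: False, r: False}
  {w: True, n: False, d: False, r: False}
  {r: True, n: True, w: True, d: True}


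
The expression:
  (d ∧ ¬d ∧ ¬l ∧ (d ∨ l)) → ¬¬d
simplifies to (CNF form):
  True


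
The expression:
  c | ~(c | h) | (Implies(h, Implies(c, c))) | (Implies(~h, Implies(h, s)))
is always true.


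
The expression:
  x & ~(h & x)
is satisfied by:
  {x: True, h: False}


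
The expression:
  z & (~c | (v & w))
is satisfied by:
  {z: True, w: True, v: True, c: False}
  {z: True, w: True, v: False, c: False}
  {z: True, v: True, c: False, w: False}
  {z: True, v: False, c: False, w: False}
  {z: True, w: True, c: True, v: True}


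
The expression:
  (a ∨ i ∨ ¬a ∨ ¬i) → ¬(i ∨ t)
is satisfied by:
  {i: False, t: False}


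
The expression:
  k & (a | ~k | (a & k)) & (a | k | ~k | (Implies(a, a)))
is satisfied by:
  {a: True, k: True}


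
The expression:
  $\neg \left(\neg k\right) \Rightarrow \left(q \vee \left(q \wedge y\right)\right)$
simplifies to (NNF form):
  $q \vee \neg k$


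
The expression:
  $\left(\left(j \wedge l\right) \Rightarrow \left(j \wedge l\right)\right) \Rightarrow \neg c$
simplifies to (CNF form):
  $\neg c$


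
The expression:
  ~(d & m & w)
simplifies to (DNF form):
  ~d | ~m | ~w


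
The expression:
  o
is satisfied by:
  {o: True}


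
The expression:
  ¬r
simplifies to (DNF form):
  ¬r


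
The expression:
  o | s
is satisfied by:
  {o: True, s: True}
  {o: True, s: False}
  {s: True, o: False}


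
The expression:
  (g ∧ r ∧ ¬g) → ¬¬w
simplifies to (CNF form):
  True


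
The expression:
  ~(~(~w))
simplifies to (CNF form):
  ~w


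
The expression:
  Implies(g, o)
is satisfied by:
  {o: True, g: False}
  {g: False, o: False}
  {g: True, o: True}


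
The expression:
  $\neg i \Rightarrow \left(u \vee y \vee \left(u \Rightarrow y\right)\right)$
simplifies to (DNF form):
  $\text{True}$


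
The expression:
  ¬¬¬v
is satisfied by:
  {v: False}


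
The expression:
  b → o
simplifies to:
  o ∨ ¬b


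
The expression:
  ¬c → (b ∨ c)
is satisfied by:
  {b: True, c: True}
  {b: True, c: False}
  {c: True, b: False}


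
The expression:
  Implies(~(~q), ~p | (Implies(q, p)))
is always true.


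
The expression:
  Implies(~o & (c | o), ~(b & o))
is always true.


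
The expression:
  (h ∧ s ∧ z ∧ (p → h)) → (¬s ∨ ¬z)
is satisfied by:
  {s: False, z: False, h: False}
  {h: True, s: False, z: False}
  {z: True, s: False, h: False}
  {h: True, z: True, s: False}
  {s: True, h: False, z: False}
  {h: True, s: True, z: False}
  {z: True, s: True, h: False}


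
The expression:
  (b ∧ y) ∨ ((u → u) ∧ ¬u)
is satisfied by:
  {y: True, b: True, u: False}
  {y: True, b: False, u: False}
  {b: True, y: False, u: False}
  {y: False, b: False, u: False}
  {y: True, u: True, b: True}


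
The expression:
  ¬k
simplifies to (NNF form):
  ¬k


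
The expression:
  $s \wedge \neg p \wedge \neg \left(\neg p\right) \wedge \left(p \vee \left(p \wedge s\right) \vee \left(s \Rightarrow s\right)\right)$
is never true.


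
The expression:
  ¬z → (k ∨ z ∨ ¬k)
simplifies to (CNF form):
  True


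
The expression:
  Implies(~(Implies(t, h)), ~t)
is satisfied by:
  {h: True, t: False}
  {t: False, h: False}
  {t: True, h: True}


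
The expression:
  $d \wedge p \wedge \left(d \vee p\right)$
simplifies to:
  $d \wedge p$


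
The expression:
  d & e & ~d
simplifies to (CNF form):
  False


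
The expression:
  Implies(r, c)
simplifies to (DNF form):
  c | ~r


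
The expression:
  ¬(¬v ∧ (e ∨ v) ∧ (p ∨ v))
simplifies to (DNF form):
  v ∨ ¬e ∨ ¬p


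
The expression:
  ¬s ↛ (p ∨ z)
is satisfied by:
  {p: False, z: False, s: False}


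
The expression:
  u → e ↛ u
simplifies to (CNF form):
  ¬u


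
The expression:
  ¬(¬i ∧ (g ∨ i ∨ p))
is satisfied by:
  {i: True, g: False, p: False}
  {i: True, p: True, g: False}
  {i: True, g: True, p: False}
  {i: True, p: True, g: True}
  {p: False, g: False, i: False}


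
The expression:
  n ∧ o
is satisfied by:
  {o: True, n: True}


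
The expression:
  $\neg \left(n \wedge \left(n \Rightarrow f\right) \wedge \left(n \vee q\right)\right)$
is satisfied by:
  {n: False, f: False}
  {f: True, n: False}
  {n: True, f: False}


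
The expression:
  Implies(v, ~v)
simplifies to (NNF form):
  ~v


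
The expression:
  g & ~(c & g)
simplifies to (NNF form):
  g & ~c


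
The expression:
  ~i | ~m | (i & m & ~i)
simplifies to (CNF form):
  ~i | ~m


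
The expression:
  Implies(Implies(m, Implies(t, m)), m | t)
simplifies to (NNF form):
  m | t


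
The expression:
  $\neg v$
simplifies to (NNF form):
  $\neg v$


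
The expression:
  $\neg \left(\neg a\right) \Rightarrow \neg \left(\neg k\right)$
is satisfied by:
  {k: True, a: False}
  {a: False, k: False}
  {a: True, k: True}


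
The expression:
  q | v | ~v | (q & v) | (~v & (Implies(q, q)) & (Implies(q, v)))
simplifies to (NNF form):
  True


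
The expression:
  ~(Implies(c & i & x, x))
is never true.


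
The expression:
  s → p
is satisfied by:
  {p: True, s: False}
  {s: False, p: False}
  {s: True, p: True}


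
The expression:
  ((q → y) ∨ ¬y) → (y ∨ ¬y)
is always true.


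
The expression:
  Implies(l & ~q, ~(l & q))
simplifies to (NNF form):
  True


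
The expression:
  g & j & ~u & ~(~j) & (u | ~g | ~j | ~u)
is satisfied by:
  {j: True, g: True, u: False}


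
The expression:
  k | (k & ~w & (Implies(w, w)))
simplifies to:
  k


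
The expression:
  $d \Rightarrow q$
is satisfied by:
  {q: True, d: False}
  {d: False, q: False}
  {d: True, q: True}


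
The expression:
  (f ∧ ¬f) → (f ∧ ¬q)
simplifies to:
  True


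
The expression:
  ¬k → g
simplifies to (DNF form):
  g ∨ k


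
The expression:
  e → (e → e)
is always true.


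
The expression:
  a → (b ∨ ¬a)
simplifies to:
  b ∨ ¬a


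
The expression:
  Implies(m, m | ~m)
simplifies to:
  True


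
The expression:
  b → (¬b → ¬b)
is always true.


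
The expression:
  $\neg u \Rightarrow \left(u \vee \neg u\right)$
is always true.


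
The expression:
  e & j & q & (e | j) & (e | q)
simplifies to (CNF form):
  e & j & q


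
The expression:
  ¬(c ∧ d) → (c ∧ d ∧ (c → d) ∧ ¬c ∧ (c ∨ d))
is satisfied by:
  {c: True, d: True}


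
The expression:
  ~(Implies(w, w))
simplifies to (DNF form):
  False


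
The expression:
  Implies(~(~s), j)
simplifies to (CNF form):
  j | ~s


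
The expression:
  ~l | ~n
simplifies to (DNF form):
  ~l | ~n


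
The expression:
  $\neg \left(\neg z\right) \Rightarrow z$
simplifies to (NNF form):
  $\text{True}$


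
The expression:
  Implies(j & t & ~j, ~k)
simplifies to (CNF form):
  True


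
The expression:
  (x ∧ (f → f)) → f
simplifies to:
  f ∨ ¬x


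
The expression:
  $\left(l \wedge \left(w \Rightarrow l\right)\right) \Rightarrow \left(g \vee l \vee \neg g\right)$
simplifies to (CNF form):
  $\text{True}$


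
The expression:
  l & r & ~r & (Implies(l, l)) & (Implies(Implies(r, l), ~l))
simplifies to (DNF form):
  False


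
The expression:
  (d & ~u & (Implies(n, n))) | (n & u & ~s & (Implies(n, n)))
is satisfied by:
  {n: True, d: True, s: False, u: False}
  {d: True, n: False, s: False, u: False}
  {n: True, d: True, s: True, u: False}
  {d: True, s: True, n: False, u: False}
  {u: True, d: True, n: True, s: False}
  {u: True, n: True, s: False, d: False}


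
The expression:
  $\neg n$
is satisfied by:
  {n: False}


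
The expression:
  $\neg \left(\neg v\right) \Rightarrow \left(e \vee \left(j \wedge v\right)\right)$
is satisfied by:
  {e: True, j: True, v: False}
  {e: True, j: False, v: False}
  {j: True, e: False, v: False}
  {e: False, j: False, v: False}
  {e: True, v: True, j: True}
  {e: True, v: True, j: False}
  {v: True, j: True, e: False}


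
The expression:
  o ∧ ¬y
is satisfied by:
  {o: True, y: False}


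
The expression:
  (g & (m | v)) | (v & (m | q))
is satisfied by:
  {m: True, v: True, q: True, g: True}
  {m: True, v: True, g: True, q: False}
  {m: True, v: True, q: True, g: False}
  {m: True, v: True, g: False, q: False}
  {v: True, q: True, g: True, m: False}
  {v: True, g: True, q: False, m: False}
  {v: True, q: True, g: False, m: False}
  {m: True, g: True, q: True, v: False}
  {m: True, g: True, q: False, v: False}


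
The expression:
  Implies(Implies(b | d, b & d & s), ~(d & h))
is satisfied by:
  {s: False, d: False, b: False, h: False}
  {h: True, s: False, d: False, b: False}
  {b: True, s: False, d: False, h: False}
  {h: True, b: True, s: False, d: False}
  {d: True, h: False, s: False, b: False}
  {h: True, d: True, s: False, b: False}
  {b: True, d: True, h: False, s: False}
  {h: True, b: True, d: True, s: False}
  {s: True, b: False, d: False, h: False}
  {h: True, s: True, b: False, d: False}
  {b: True, s: True, h: False, d: False}
  {h: True, b: True, s: True, d: False}
  {d: True, s: True, b: False, h: False}
  {h: True, d: True, s: True, b: False}
  {b: True, d: True, s: True, h: False}


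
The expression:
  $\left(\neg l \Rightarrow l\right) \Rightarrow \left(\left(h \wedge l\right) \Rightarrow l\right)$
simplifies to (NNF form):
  $\text{True}$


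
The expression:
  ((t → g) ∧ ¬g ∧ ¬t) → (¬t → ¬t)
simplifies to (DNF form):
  True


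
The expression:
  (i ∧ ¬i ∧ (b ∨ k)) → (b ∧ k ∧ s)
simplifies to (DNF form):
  True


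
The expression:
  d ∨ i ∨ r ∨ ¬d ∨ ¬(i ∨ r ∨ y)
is always true.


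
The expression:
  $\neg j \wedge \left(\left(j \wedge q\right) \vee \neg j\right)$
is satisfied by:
  {j: False}


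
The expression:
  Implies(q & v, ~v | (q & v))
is always true.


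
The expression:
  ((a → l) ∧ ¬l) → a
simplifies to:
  a ∨ l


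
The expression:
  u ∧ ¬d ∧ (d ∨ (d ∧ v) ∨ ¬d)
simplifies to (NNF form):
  u ∧ ¬d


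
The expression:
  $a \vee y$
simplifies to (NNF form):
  $a \vee y$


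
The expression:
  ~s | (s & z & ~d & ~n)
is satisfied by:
  {z: True, n: False, s: False, d: False}
  {d: False, n: False, z: False, s: False}
  {d: True, z: True, n: False, s: False}
  {d: True, n: False, z: False, s: False}
  {z: True, n: True, d: False, s: False}
  {n: True, d: False, z: False, s: False}
  {d: True, z: True, n: True, s: False}
  {d: True, n: True, z: False, s: False}
  {s: True, z: True, d: False, n: False}


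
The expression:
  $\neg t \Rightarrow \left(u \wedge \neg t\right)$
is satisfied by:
  {t: True, u: True}
  {t: True, u: False}
  {u: True, t: False}


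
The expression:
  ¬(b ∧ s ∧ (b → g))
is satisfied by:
  {s: False, b: False, g: False}
  {g: True, s: False, b: False}
  {b: True, s: False, g: False}
  {g: True, b: True, s: False}
  {s: True, g: False, b: False}
  {g: True, s: True, b: False}
  {b: True, s: True, g: False}


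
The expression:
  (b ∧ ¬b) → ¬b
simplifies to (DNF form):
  True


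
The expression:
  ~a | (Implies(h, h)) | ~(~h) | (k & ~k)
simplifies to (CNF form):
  True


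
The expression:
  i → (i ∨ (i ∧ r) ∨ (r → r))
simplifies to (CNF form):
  True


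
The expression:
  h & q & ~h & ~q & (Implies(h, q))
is never true.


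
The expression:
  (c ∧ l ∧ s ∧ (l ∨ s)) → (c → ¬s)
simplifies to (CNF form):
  ¬c ∨ ¬l ∨ ¬s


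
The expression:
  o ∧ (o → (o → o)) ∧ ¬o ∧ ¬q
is never true.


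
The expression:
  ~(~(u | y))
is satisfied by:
  {y: True, u: True}
  {y: True, u: False}
  {u: True, y: False}


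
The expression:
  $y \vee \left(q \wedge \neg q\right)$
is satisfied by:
  {y: True}


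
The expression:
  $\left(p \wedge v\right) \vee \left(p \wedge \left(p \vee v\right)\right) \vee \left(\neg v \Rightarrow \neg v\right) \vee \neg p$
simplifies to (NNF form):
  $\text{True}$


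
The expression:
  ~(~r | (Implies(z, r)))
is never true.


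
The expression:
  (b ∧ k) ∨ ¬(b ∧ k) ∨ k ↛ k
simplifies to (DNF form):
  True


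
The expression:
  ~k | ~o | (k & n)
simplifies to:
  n | ~k | ~o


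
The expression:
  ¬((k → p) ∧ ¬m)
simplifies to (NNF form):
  m ∨ (k ∧ ¬p)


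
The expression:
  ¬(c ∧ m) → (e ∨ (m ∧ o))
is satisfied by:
  {c: True, m: True, e: True, o: True}
  {c: True, m: True, e: True, o: False}
  {m: True, e: True, o: True, c: False}
  {m: True, e: True, o: False, c: False}
  {c: True, e: True, o: True, m: False}
  {c: True, e: True, o: False, m: False}
  {e: True, o: True, c: False, m: False}
  {e: True, c: False, o: False, m: False}
  {c: True, m: True, o: True, e: False}
  {c: True, m: True, o: False, e: False}
  {m: True, o: True, e: False, c: False}


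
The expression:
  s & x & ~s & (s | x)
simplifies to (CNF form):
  False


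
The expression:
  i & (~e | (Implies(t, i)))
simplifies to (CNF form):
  i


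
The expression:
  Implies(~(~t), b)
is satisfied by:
  {b: True, t: False}
  {t: False, b: False}
  {t: True, b: True}


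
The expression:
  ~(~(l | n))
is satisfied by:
  {n: True, l: True}
  {n: True, l: False}
  {l: True, n: False}


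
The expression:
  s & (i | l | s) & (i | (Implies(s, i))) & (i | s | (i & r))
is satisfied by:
  {i: True, s: True}


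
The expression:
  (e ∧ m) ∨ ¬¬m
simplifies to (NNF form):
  m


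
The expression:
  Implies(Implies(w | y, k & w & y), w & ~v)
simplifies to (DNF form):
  (w & ~y) | (y & ~k) | (y & ~v) | (y & ~w)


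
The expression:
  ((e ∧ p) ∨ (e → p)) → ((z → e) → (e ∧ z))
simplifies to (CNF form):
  (e ∨ z) ∧ (z ∨ ¬p)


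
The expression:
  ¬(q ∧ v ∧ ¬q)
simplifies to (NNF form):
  True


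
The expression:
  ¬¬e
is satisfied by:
  {e: True}


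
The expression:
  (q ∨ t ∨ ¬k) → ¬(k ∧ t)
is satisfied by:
  {k: False, t: False}
  {t: True, k: False}
  {k: True, t: False}


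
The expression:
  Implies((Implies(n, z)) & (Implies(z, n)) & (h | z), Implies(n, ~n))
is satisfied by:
  {z: False, n: False}
  {n: True, z: False}
  {z: True, n: False}


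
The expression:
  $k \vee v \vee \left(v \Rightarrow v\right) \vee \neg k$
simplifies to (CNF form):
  $\text{True}$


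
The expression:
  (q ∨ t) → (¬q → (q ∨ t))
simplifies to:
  True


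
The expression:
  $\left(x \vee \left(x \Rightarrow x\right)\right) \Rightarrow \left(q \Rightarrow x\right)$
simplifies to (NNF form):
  $x \vee \neg q$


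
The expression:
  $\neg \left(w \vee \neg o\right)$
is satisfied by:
  {o: True, w: False}


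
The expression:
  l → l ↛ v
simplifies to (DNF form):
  ¬l ∨ ¬v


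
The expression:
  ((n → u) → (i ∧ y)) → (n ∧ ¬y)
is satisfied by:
  {u: True, y: False, i: False, n: False}
  {u: False, y: False, i: False, n: False}
  {n: True, u: True, y: False, i: False}
  {n: True, u: False, y: False, i: False}
  {i: True, u: True, y: False, n: False}
  {i: True, u: False, y: False, n: False}
  {i: True, n: True, u: True, y: False}
  {i: True, n: True, u: False, y: False}
  {y: True, u: True, n: False, i: False}
  {y: True, u: False, n: False, i: False}
  {n: True, y: True, u: True, i: False}


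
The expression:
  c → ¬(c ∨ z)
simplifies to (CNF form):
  ¬c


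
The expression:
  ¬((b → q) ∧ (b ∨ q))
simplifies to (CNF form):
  ¬q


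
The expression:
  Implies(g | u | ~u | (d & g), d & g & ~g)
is never true.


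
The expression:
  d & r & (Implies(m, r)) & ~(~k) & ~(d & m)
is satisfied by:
  {r: True, d: True, k: True, m: False}


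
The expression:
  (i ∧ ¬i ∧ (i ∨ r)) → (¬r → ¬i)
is always true.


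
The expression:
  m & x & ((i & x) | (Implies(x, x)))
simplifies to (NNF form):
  m & x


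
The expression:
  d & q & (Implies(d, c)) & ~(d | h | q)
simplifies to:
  False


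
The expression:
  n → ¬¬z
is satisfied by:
  {z: True, n: False}
  {n: False, z: False}
  {n: True, z: True}


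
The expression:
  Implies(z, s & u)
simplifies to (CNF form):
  (s | ~z) & (u | ~z)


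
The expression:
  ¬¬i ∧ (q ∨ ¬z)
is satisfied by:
  {i: True, q: True, z: False}
  {i: True, z: False, q: False}
  {i: True, q: True, z: True}


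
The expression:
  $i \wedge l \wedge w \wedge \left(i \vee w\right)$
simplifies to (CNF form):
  $i \wedge l \wedge w$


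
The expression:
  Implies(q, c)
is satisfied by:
  {c: True, q: False}
  {q: False, c: False}
  {q: True, c: True}


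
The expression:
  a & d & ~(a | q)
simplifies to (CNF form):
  False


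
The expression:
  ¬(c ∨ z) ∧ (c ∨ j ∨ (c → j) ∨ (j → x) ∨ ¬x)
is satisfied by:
  {z: False, c: False}


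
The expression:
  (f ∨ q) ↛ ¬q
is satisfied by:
  {q: True}


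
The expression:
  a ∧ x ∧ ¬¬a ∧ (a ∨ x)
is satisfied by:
  {a: True, x: True}


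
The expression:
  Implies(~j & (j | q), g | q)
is always true.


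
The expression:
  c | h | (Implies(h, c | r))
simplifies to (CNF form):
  True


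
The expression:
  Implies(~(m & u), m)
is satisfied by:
  {m: True}


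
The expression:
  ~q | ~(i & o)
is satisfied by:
  {o: False, q: False, i: False}
  {i: True, o: False, q: False}
  {q: True, o: False, i: False}
  {i: True, q: True, o: False}
  {o: True, i: False, q: False}
  {i: True, o: True, q: False}
  {q: True, o: True, i: False}


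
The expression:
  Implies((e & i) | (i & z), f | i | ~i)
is always true.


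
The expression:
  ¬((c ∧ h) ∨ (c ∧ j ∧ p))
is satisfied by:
  {j: False, h: False, c: False, p: False}
  {p: True, j: False, h: False, c: False}
  {j: True, p: False, h: False, c: False}
  {p: True, j: True, h: False, c: False}
  {h: True, p: False, j: False, c: False}
  {p: True, h: True, j: False, c: False}
  {h: True, j: True, p: False, c: False}
  {p: True, h: True, j: True, c: False}
  {c: True, p: False, j: False, h: False}
  {c: True, p: True, j: False, h: False}
  {c: True, j: True, p: False, h: False}


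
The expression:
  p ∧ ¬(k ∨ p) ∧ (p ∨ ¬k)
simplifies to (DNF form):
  False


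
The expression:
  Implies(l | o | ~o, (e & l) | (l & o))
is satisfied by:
  {o: True, e: True, l: True}
  {o: True, l: True, e: False}
  {e: True, l: True, o: False}


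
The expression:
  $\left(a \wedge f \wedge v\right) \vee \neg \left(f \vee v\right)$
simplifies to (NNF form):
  $\left(a \vee \neg v\right) \wedge \left(f \vee \neg v\right) \wedge \left(v \vee \neg f\right)$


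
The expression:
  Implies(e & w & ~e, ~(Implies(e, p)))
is always true.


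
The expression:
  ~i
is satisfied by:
  {i: False}


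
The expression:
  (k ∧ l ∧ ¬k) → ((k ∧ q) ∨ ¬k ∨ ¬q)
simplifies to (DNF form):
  True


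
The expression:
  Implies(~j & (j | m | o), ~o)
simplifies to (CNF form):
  j | ~o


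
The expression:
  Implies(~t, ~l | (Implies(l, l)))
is always true.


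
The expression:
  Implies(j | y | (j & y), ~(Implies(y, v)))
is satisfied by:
  {y: False, j: False, v: False}
  {v: True, y: False, j: False}
  {y: True, v: False, j: False}
  {j: True, y: True, v: False}


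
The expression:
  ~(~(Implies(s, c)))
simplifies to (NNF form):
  c | ~s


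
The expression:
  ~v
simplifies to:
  ~v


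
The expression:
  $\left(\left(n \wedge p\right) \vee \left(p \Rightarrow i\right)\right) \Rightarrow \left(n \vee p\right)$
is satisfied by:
  {n: True, p: True}
  {n: True, p: False}
  {p: True, n: False}


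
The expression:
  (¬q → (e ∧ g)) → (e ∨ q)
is always true.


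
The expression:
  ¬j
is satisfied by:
  {j: False}


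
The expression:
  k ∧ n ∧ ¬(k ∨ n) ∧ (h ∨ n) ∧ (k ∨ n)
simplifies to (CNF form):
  False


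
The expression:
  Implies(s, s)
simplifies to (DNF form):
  True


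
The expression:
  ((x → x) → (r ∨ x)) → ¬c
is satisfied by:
  {x: False, c: False, r: False}
  {r: True, x: False, c: False}
  {x: True, r: False, c: False}
  {r: True, x: True, c: False}
  {c: True, r: False, x: False}


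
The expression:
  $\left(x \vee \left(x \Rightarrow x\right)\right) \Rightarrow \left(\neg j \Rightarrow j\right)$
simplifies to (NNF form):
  $j$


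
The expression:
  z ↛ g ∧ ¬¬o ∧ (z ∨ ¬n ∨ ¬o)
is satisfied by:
  {z: True, o: True, g: False}


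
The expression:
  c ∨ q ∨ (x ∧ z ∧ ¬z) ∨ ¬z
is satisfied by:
  {c: True, q: True, z: False}
  {c: True, z: False, q: False}
  {q: True, z: False, c: False}
  {q: False, z: False, c: False}
  {c: True, q: True, z: True}
  {c: True, z: True, q: False}
  {q: True, z: True, c: False}


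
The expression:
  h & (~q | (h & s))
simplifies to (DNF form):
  (h & s) | (h & ~q)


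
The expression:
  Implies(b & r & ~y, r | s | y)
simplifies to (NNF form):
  True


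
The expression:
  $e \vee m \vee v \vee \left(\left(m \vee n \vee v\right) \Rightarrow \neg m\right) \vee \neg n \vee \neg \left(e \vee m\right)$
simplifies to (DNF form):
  $\text{True}$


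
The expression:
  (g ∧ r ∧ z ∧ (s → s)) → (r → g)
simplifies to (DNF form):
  True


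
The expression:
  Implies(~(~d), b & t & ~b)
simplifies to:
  ~d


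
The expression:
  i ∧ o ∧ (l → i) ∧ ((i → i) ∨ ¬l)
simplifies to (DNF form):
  i ∧ o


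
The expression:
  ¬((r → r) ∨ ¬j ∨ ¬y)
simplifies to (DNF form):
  False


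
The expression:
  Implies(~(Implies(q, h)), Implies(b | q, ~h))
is always true.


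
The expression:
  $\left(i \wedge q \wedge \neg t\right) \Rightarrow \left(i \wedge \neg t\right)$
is always true.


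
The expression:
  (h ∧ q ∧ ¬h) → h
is always true.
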